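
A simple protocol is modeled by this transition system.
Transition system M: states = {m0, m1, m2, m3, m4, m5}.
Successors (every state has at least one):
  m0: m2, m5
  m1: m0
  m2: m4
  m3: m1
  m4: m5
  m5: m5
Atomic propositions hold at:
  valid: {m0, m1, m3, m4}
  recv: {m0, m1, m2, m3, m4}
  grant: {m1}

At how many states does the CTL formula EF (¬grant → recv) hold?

5

Sat(¬grant) = {m0, m2, m3, m4, m5}
Sat(¬grant → recv) = {m0, m1, m2, m3, m4}
EF (¬grant → recv): least fixpoint, start Z0 = {m0, m1, m2, m3, m4}, add states with some successor in Z. Already a fixed point.
Sat(EF (¬grant → recv)) = {m0, m1, m2, m3, m4}
|Sat(EF (¬grant → recv))| = |{m0, m1, m2, m3, m4}| = 5.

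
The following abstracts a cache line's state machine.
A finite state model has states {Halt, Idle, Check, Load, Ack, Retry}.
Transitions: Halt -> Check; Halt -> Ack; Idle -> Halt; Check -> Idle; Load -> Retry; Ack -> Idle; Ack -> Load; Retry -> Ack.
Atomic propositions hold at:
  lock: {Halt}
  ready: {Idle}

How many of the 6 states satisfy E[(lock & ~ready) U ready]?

1

Sat(~ready) = {Halt, Check, Load, Ack, Retry}
Sat(lock & ~ready) = {Halt}
E[(lock & ~ready) U ready]: least fixpoint, start Z0 = Sat(ready) = {Idle}, add states in Sat(lock & ~ready) with some successor in Z. Already a fixed point.
Sat(E[(lock & ~ready) U ready]) = {Idle}
|Sat(E[(lock & ~ready) U ready])| = |{Idle}| = 1.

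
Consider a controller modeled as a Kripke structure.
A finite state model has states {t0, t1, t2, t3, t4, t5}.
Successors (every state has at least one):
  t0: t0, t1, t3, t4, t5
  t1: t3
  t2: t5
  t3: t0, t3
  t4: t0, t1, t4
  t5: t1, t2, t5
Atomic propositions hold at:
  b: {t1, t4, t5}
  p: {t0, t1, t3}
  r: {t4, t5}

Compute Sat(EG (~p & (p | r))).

Sat(~p) = {t2, t4, t5}
Sat(p | r) = {t0, t1, t3, t4, t5}
Sat(~p & (p | r)) = {t4, t5}
EG (~p & (p | r)): greatest fixpoint, start Z0 = {t4, t5}, keep only states in Sat with some successor in Z. Already a fixed point.
Sat(EG (~p & (p | r))) = {t4, t5}

{t4, t5}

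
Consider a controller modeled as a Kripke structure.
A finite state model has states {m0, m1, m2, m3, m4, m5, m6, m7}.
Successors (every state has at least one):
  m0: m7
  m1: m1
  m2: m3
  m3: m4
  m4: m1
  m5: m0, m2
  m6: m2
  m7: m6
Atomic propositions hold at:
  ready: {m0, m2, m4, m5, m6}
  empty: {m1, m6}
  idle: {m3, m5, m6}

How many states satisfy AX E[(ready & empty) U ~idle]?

7

Sat(ready & empty) = {m6}
Sat(~idle) = {m0, m1, m2, m4, m7}
E[(ready & empty) U ~idle]: least fixpoint, start Z0 = Sat(~idle) = {m0, m1, m2, m4, m7}, add states in Sat(ready & empty) with some successor in Z. Z1 = {m0, m1, m2, m4, m6, m7}; fixed.
Sat(E[(ready & empty) U ~idle]) = {m0, m1, m2, m4, m6, m7}
Sat(AX E[(ready & empty) U ~idle]) = {s : every successor in {m0, m1, m2, m4, m6, m7}} = {m0, m1, m3, m4, m5, m6, m7}
|Sat(AX E[(ready & empty) U ~idle])| = |{m0, m1, m3, m4, m5, m6, m7}| = 7.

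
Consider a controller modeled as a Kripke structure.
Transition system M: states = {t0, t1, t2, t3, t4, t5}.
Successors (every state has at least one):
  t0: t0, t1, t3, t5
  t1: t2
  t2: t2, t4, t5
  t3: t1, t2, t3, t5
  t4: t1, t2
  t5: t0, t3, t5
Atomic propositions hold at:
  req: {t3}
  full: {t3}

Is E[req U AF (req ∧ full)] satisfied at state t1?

Sat(req ∧ full) = {t3}
AF (req ∧ full): least fixpoint, start Z0 = {t3}, add states with every successor in Z. Already a fixed point.
Sat(AF (req ∧ full)) = {t3}
E[req U AF (req ∧ full)]: least fixpoint, start Z0 = Sat(AF (req ∧ full)) = {t3}, add states in Sat(req) with some successor in Z. Already a fixed point.
Sat(E[req U AF (req ∧ full)]) = {t3}
t1 ∉ Sat(E[req U AF (req ∧ full)]) = {t3}, so the formula does not hold at t1.

No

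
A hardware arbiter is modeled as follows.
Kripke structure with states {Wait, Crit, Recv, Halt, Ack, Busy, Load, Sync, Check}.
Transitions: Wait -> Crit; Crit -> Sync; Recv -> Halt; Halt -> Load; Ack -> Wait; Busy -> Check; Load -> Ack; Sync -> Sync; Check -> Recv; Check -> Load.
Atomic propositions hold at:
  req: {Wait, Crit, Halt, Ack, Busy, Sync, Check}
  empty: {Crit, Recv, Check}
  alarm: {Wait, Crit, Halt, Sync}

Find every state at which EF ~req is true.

Sat(~req) = {Recv, Load}
EF ~req: least fixpoint, start Z0 = {Recv, Load}, add states with some successor in Z. Z1 = {Recv, Halt, Load, Check}; Z2 = {Recv, Halt, Busy, Load, Check}; fixed.
Sat(EF ~req) = {Recv, Halt, Busy, Load, Check}

{Recv, Halt, Busy, Load, Check}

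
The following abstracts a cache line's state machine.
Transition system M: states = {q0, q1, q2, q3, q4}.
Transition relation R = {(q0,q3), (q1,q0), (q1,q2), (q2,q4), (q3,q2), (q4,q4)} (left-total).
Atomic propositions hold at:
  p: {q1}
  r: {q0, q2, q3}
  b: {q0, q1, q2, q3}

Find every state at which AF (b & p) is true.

{q1}

Sat(b & p) = {q1}
AF (b & p): least fixpoint, start Z0 = {q1}, add states with every successor in Z. Already a fixed point.
Sat(AF (b & p)) = {q1}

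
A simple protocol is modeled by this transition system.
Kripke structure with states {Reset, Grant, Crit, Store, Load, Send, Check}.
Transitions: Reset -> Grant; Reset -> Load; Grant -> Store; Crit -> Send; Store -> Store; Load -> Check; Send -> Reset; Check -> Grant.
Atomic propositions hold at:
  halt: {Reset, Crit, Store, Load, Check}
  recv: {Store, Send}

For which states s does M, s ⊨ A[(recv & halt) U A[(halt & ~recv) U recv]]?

Sat(recv & halt) = {Store}
Sat(~recv) = {Reset, Grant, Crit, Load, Check}
Sat(halt & ~recv) = {Reset, Crit, Load, Check}
A[(halt & ~recv) U recv]: least fixpoint, start Z0 = Sat(recv) = {Store, Send}, add states in Sat(halt & ~recv) with every successor in Z. Z1 = {Crit, Store, Send}; fixed.
Sat(A[(halt & ~recv) U recv]) = {Crit, Store, Send}
A[(recv & halt) U A[(halt & ~recv) U recv]]: least fixpoint, start Z0 = Sat(A[(halt & ~recv) U recv]) = {Crit, Store, Send}, add states in Sat(recv & halt) with every successor in Z. Already a fixed point.
Sat(A[(recv & halt) U A[(halt & ~recv) U recv]]) = {Crit, Store, Send}

{Crit, Store, Send}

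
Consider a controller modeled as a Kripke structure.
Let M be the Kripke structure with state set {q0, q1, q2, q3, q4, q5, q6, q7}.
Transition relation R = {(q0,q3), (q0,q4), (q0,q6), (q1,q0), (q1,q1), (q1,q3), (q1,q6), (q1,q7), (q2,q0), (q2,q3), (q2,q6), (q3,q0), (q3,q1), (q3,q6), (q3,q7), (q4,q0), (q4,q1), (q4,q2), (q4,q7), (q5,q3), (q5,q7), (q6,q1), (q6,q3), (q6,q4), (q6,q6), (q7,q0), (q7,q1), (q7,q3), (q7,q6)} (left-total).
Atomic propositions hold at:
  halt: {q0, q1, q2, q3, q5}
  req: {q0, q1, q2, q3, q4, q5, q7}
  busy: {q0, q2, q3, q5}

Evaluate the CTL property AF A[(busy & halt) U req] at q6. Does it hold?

Sat(busy & halt) = {q0, q2, q3, q5}
A[(busy & halt) U req]: least fixpoint, start Z0 = Sat(req) = {q0, q1, q2, q3, q4, q5, q7}, add states in Sat(busy & halt) with every successor in Z. Already a fixed point.
Sat(A[(busy & halt) U req]) = {q0, q1, q2, q3, q4, q5, q7}
AF A[(busy & halt) U req]: least fixpoint, start Z0 = {q0, q1, q2, q3, q4, q5, q7}, add states with every successor in Z. Already a fixed point.
Sat(AF A[(busy & halt) U req]) = {q0, q1, q2, q3, q4, q5, q7}
q6 ∉ Sat(AF A[(busy & halt) U req]) = {q0, q1, q2, q3, q4, q5, q7}, so the formula does not hold at q6.

No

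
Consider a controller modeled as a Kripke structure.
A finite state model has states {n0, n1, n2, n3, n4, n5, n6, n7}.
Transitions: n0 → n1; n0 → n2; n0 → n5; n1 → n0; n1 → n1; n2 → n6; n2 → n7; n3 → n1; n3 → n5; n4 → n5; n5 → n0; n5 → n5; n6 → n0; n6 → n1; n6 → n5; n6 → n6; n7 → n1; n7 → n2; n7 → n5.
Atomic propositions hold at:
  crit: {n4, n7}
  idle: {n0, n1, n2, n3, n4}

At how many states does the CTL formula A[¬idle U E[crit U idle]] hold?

Sat(¬idle) = {n5, n6, n7}
E[crit U idle]: least fixpoint, start Z0 = Sat(idle) = {n0, n1, n2, n3, n4}, add states in Sat(crit) with some successor in Z. Z1 = {n0, n1, n2, n3, n4, n7}; fixed.
Sat(E[crit U idle]) = {n0, n1, n2, n3, n4, n7}
A[¬idle U E[crit U idle]]: least fixpoint, start Z0 = Sat(E[crit U idle]) = {n0, n1, n2, n3, n4, n7}, add states in Sat(¬idle) with every successor in Z. Already a fixed point.
Sat(A[¬idle U E[crit U idle]]) = {n0, n1, n2, n3, n4, n7}
|Sat(A[¬idle U E[crit U idle]])| = |{n0, n1, n2, n3, n4, n7}| = 6.

6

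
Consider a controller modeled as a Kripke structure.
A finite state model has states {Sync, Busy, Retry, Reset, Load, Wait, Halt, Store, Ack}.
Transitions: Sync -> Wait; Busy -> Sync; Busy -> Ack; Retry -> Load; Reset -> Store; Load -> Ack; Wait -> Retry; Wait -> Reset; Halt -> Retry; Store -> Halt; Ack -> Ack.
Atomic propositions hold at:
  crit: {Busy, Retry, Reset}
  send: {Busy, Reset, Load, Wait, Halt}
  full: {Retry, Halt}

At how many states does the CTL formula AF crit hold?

7

AF crit: least fixpoint, start Z0 = {Busy, Retry, Reset}, add states with every successor in Z. Z1 = {Busy, Retry, Reset, Wait, Halt}; Z2 = {Sync, Busy, Retry, Reset, Wait, Halt, Store}; fixed.
Sat(AF crit) = {Sync, Busy, Retry, Reset, Wait, Halt, Store}
|Sat(AF crit)| = |{Sync, Busy, Retry, Reset, Wait, Halt, Store}| = 7.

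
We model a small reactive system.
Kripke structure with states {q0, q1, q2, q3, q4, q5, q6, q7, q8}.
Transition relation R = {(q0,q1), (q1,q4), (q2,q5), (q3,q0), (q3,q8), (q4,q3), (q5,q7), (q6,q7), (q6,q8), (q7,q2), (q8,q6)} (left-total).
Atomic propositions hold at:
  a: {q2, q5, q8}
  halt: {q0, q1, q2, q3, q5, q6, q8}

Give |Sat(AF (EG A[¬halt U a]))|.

3

Sat(¬halt) = {q4, q7}
A[¬halt U a]: least fixpoint, start Z0 = Sat(a) = {q2, q5, q8}, add states in Sat(¬halt) with every successor in Z. Z1 = {q2, q5, q7, q8}; fixed.
Sat(A[¬halt U a]) = {q2, q5, q7, q8}
EG A[¬halt U a]: greatest fixpoint, start Z0 = {q2, q5, q7, q8}, keep only states in Sat with some successor in Z. Z1 = {q2, q5, q7}; fixed.
Sat(EG A[¬halt U a]) = {q2, q5, q7}
AF (EG A[¬halt U a]): least fixpoint, start Z0 = {q2, q5, q7}, add states with every successor in Z. Already a fixed point.
Sat(AF (EG A[¬halt U a])) = {q2, q5, q7}
|Sat(AF (EG A[¬halt U a]))| = |{q2, q5, q7}| = 3.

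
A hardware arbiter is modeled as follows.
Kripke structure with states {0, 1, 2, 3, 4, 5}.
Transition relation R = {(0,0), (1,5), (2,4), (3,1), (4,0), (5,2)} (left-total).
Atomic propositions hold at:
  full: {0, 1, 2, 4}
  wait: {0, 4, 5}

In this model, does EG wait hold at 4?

EG wait: greatest fixpoint, start Z0 = {0, 4, 5}, keep only states in Sat with some successor in Z. Z1 = {0, 4}; fixed.
Sat(EG wait) = {0, 4}
4 ∈ Sat(EG wait) = {0, 4}, so the formula holds at 4.

Yes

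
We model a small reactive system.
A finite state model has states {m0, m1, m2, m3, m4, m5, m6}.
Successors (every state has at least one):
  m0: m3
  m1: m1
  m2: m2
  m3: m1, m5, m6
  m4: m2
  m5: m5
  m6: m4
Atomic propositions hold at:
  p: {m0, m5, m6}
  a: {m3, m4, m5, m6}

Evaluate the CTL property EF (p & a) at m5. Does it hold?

Sat(p & a) = {m5, m6}
EF (p & a): least fixpoint, start Z0 = {m5, m6}, add states with some successor in Z. Z1 = {m3, m5, m6}; Z2 = {m0, m3, m5, m6}; fixed.
Sat(EF (p & a)) = {m0, m3, m5, m6}
m5 ∈ Sat(EF (p & a)) = {m0, m3, m5, m6}, so the formula holds at m5.

Yes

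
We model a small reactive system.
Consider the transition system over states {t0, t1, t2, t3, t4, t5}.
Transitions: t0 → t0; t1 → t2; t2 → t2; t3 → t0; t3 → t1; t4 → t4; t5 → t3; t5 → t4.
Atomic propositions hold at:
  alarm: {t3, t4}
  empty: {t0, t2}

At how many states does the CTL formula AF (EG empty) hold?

4

EG empty: greatest fixpoint, start Z0 = {t0, t2}, keep only states in Sat with some successor in Z. Already a fixed point.
Sat(EG empty) = {t0, t2}
AF (EG empty): least fixpoint, start Z0 = {t0, t2}, add states with every successor in Z. Z1 = {t0, t1, t2}; Z2 = {t0, t1, t2, t3}; fixed.
Sat(AF (EG empty)) = {t0, t1, t2, t3}
|Sat(AF (EG empty))| = |{t0, t1, t2, t3}| = 4.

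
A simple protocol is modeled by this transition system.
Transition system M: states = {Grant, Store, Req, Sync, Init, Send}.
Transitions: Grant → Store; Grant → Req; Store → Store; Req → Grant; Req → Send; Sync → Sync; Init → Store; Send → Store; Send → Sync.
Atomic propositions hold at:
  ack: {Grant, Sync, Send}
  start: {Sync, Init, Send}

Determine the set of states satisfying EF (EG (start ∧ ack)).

{Grant, Req, Sync, Send}

Sat(start ∧ ack) = {Sync, Send}
EG (start ∧ ack): greatest fixpoint, start Z0 = {Sync, Send}, keep only states in Sat with some successor in Z. Already a fixed point.
Sat(EG (start ∧ ack)) = {Sync, Send}
EF (EG (start ∧ ack)): least fixpoint, start Z0 = {Sync, Send}, add states with some successor in Z. Z1 = {Req, Sync, Send}; Z2 = {Grant, Req, Sync, Send}; fixed.
Sat(EF (EG (start ∧ ack))) = {Grant, Req, Sync, Send}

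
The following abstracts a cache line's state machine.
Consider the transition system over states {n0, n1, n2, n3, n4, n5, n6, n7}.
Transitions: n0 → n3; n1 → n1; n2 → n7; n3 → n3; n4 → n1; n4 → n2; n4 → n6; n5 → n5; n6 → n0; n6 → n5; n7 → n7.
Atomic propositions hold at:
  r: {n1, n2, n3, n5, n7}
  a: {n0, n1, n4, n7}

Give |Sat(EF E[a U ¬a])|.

6

Sat(¬a) = {n2, n3, n5, n6}
E[a U ¬a]: least fixpoint, start Z0 = Sat(¬a) = {n2, n3, n5, n6}, add states in Sat(a) with some successor in Z. Z1 = {n0, n2, n3, n4, n5, n6}; fixed.
Sat(E[a U ¬a]) = {n0, n2, n3, n4, n5, n6}
EF E[a U ¬a]: least fixpoint, start Z0 = {n0, n2, n3, n4, n5, n6}, add states with some successor in Z. Already a fixed point.
Sat(EF E[a U ¬a]) = {n0, n2, n3, n4, n5, n6}
|Sat(EF E[a U ¬a])| = |{n0, n2, n3, n4, n5, n6}| = 6.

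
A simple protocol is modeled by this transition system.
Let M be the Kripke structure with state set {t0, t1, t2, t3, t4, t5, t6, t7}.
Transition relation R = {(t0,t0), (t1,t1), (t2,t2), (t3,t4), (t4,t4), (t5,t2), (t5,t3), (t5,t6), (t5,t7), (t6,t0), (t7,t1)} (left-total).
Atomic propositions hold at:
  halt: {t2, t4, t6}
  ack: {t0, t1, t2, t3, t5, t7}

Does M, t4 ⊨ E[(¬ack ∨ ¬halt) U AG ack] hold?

Sat(¬ack) = {t4, t6}
Sat(¬halt) = {t0, t1, t3, t5, t7}
Sat(¬ack ∨ ¬halt) = {t0, t1, t3, t4, t5, t6, t7}
AG ack: greatest fixpoint, start Z0 = {t0, t1, t2, t3, t5, t7}, keep only states in Sat with every successor in Z. Z1 = {t0, t1, t2, t7}; fixed.
Sat(AG ack) = {t0, t1, t2, t7}
E[(¬ack ∨ ¬halt) U AG ack]: least fixpoint, start Z0 = Sat(AG ack) = {t0, t1, t2, t7}, add states in Sat(¬ack ∨ ¬halt) with some successor in Z. Z1 = {t0, t1, t2, t5, t6, t7}; fixed.
Sat(E[(¬ack ∨ ¬halt) U AG ack]) = {t0, t1, t2, t5, t6, t7}
t4 ∉ Sat(E[(¬ack ∨ ¬halt) U AG ack]) = {t0, t1, t2, t5, t6, t7}, so the formula does not hold at t4.

No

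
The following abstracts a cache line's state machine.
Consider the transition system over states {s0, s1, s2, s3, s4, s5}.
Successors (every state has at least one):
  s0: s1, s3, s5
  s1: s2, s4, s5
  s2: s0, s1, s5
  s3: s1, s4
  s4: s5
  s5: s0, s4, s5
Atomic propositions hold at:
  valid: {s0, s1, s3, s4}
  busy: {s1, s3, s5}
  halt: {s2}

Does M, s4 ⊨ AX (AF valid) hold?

AF valid: least fixpoint, start Z0 = {s0, s1, s3, s4}, add states with every successor in Z. Already a fixed point.
Sat(AF valid) = {s0, s1, s3, s4}
Sat(AX (AF valid)) = {s : every successor in {s0, s1, s3, s4}} = {s3}
s4 ∉ Sat(AX (AF valid)) = {s3}, so the formula does not hold at s4.

No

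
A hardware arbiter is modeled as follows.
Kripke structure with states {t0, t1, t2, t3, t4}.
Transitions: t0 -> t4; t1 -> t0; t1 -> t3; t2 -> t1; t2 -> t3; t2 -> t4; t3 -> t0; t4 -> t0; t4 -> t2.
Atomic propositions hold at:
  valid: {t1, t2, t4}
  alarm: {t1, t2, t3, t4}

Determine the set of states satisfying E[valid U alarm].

{t1, t2, t3, t4}

E[valid U alarm]: least fixpoint, start Z0 = Sat(alarm) = {t1, t2, t3, t4}, add states in Sat(valid) with some successor in Z. Already a fixed point.
Sat(E[valid U alarm]) = {t1, t2, t3, t4}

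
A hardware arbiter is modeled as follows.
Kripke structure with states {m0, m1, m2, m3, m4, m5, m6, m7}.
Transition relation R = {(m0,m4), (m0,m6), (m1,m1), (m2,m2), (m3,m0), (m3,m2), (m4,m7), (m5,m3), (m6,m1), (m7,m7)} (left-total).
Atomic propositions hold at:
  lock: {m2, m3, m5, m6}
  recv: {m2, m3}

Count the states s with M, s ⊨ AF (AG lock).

1

AG lock: greatest fixpoint, start Z0 = {m2, m3, m5, m6}, keep only states in Sat with every successor in Z. Z1 = {m2, m5}; Z2 = {m2}; fixed.
Sat(AG lock) = {m2}
AF (AG lock): least fixpoint, start Z0 = {m2}, add states with every successor in Z. Already a fixed point.
Sat(AF (AG lock)) = {m2}
|Sat(AF (AG lock))| = |{m2}| = 1.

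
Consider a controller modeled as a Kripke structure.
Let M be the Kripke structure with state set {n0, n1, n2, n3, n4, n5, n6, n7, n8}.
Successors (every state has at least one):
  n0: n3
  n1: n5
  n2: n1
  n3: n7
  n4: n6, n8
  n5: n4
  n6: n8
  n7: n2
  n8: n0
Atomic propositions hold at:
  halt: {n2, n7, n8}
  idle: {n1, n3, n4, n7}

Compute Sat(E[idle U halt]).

{n2, n3, n4, n7, n8}

E[idle U halt]: least fixpoint, start Z0 = Sat(halt) = {n2, n7, n8}, add states in Sat(idle) with some successor in Z. Z1 = {n2, n3, n4, n7, n8}; fixed.
Sat(E[idle U halt]) = {n2, n3, n4, n7, n8}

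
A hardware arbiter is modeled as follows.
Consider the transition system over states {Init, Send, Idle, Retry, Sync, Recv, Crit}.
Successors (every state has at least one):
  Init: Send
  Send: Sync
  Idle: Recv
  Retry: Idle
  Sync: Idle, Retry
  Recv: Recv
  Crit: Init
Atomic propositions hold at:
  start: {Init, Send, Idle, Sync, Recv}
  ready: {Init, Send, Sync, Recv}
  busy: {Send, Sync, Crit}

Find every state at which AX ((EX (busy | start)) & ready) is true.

{Init, Send, Idle, Recv, Crit}

Sat(busy | start) = {Init, Send, Idle, Sync, Recv, Crit}
Sat(EX (busy | start)) = {s : some successor in {Init, Send, Idle, Sync, Recv, Crit}} = {Init, Send, Idle, Retry, Sync, Recv, Crit}
Sat((EX (busy | start)) & ready) = {Init, Send, Sync, Recv}
Sat(AX ((EX (busy | start)) & ready)) = {s : every successor in {Init, Send, Sync, Recv}} = {Init, Send, Idle, Recv, Crit}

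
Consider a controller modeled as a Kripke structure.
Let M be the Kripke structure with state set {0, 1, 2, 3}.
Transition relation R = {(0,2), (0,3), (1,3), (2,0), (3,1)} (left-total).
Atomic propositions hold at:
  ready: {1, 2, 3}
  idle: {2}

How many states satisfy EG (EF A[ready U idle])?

A[ready U idle]: least fixpoint, start Z0 = Sat(idle) = {2}, add states in Sat(ready) with every successor in Z. Already a fixed point.
Sat(A[ready U idle]) = {2}
EF A[ready U idle]: least fixpoint, start Z0 = {2}, add states with some successor in Z. Z1 = {0, 2}; fixed.
Sat(EF A[ready U idle]) = {0, 2}
EG (EF A[ready U idle]): greatest fixpoint, start Z0 = {0, 2}, keep only states in Sat with some successor in Z. Already a fixed point.
Sat(EG (EF A[ready U idle])) = {0, 2}
|Sat(EG (EF A[ready U idle]))| = |{0, 2}| = 2.

2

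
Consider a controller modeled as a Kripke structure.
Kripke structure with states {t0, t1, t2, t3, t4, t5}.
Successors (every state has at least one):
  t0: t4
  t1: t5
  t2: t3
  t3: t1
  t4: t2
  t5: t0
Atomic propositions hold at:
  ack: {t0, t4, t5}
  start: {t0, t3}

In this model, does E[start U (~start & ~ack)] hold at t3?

Sat(~start) = {t1, t2, t4, t5}
Sat(~ack) = {t1, t2, t3}
Sat(~start & ~ack) = {t1, t2}
E[start U (~start & ~ack)]: least fixpoint, start Z0 = Sat((~start & ~ack)) = {t1, t2}, add states in Sat(start) with some successor in Z. Z1 = {t1, t2, t3}; fixed.
Sat(E[start U (~start & ~ack)]) = {t1, t2, t3}
t3 ∈ Sat(E[start U (~start & ~ack)]) = {t1, t2, t3}, so the formula holds at t3.

Yes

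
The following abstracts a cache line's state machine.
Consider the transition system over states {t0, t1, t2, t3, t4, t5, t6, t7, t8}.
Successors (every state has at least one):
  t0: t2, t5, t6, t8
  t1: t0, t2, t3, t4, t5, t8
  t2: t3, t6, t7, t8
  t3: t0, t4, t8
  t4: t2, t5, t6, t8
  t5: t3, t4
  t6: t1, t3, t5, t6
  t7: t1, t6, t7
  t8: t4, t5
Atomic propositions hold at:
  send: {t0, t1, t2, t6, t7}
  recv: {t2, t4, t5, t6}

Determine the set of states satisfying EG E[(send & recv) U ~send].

Sat(send & recv) = {t2, t6}
Sat(~send) = {t3, t4, t5, t8}
E[(send & recv) U ~send]: least fixpoint, start Z0 = Sat(~send) = {t3, t4, t5, t8}, add states in Sat(send & recv) with some successor in Z. Z1 = {t2, t3, t4, t5, t6, t8}; fixed.
Sat(E[(send & recv) U ~send]) = {t2, t3, t4, t5, t6, t8}
EG E[(send & recv) U ~send]: greatest fixpoint, start Z0 = {t2, t3, t4, t5, t6, t8}, keep only states in Sat with some successor in Z. Already a fixed point.
Sat(EG E[(send & recv) U ~send]) = {t2, t3, t4, t5, t6, t8}

{t2, t3, t4, t5, t6, t8}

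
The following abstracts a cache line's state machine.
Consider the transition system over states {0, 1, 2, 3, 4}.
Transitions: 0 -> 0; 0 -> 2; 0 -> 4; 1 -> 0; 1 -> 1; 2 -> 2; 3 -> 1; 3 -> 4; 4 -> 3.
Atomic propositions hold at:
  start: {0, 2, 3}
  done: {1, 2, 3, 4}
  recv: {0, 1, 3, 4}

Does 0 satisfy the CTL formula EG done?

EG done: greatest fixpoint, start Z0 = {1, 2, 3, 4}, keep only states in Sat with some successor in Z. Already a fixed point.
Sat(EG done) = {1, 2, 3, 4}
0 ∉ Sat(EG done) = {1, 2, 3, 4}, so the formula does not hold at 0.

No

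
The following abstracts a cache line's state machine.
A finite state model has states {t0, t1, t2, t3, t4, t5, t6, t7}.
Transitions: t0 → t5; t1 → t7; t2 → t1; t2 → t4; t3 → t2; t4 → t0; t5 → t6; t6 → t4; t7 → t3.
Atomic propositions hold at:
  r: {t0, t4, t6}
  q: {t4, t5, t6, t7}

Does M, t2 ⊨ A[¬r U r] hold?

No

Sat(¬r) = {t1, t2, t3, t5, t7}
A[¬r U r]: least fixpoint, start Z0 = Sat(r) = {t0, t4, t6}, add states in Sat(¬r) with every successor in Z. Z1 = {t0, t4, t5, t6}; fixed.
Sat(A[¬r U r]) = {t0, t4, t5, t6}
t2 ∉ Sat(A[¬r U r]) = {t0, t4, t5, t6}, so the formula does not hold at t2.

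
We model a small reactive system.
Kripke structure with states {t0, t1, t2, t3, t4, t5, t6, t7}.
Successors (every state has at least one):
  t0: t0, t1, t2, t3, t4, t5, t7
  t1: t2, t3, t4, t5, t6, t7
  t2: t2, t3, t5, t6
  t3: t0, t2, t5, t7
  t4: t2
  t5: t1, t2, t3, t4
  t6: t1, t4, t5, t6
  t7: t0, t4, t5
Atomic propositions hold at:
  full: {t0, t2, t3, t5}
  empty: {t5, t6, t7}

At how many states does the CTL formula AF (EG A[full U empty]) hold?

1

A[full U empty]: least fixpoint, start Z0 = Sat(empty) = {t5, t6, t7}, add states in Sat(full) with every successor in Z. Already a fixed point.
Sat(A[full U empty]) = {t5, t6, t7}
EG A[full U empty]: greatest fixpoint, start Z0 = {t5, t6, t7}, keep only states in Sat with some successor in Z. Z1 = {t6, t7}; Z2 = {t6}; fixed.
Sat(EG A[full U empty]) = {t6}
AF (EG A[full U empty]): least fixpoint, start Z0 = {t6}, add states with every successor in Z. Already a fixed point.
Sat(AF (EG A[full U empty])) = {t6}
|Sat(AF (EG A[full U empty]))| = |{t6}| = 1.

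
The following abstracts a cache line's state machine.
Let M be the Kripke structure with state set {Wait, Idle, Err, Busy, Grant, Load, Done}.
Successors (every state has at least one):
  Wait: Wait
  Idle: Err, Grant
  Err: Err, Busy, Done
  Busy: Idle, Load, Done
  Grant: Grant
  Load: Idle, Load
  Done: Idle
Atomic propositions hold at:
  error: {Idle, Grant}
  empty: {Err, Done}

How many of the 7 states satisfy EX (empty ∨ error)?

6

Sat(empty ∨ error) = {Idle, Err, Grant, Done}
Sat(EX (empty ∨ error)) = {s : some successor in {Idle, Err, Grant, Done}} = {Idle, Err, Busy, Grant, Load, Done}
|Sat(EX (empty ∨ error))| = |{Idle, Err, Busy, Grant, Load, Done}| = 6.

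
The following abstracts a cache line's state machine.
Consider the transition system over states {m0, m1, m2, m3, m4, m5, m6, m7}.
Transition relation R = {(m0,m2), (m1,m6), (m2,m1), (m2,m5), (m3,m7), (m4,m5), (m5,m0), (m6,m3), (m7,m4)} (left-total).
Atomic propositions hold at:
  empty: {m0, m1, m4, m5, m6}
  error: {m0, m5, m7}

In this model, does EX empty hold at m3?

No

Sat(EX empty) = {s : some successor in {m0, m1, m4, m5, m6}} = {m1, m2, m4, m5, m7}
m3 ∉ Sat(EX empty) = {m1, m2, m4, m5, m7}, so the formula does not hold at m3.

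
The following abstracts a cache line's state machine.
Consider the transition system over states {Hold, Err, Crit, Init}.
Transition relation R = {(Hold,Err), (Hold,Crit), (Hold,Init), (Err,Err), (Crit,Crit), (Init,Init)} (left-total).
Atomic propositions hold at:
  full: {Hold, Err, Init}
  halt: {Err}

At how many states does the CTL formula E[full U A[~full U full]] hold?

3

Sat(~full) = {Crit}
A[~full U full]: least fixpoint, start Z0 = Sat(full) = {Hold, Err, Init}, add states in Sat(~full) with every successor in Z. Already a fixed point.
Sat(A[~full U full]) = {Hold, Err, Init}
E[full U A[~full U full]]: least fixpoint, start Z0 = Sat(A[~full U full]) = {Hold, Err, Init}, add states in Sat(full) with some successor in Z. Already a fixed point.
Sat(E[full U A[~full U full]]) = {Hold, Err, Init}
|Sat(E[full U A[~full U full]])| = |{Hold, Err, Init}| = 3.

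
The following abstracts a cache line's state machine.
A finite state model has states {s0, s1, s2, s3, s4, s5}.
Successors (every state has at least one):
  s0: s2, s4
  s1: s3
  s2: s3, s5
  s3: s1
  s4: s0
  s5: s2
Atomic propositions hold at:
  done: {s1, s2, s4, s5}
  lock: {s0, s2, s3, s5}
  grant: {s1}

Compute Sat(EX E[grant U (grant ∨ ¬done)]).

Sat(¬done) = {s0, s3}
Sat(grant ∨ ¬done) = {s0, s1, s3}
E[grant U (grant ∨ ¬done)]: least fixpoint, start Z0 = Sat((grant ∨ ¬done)) = {s0, s1, s3}, add states in Sat(grant) with some successor in Z. Already a fixed point.
Sat(E[grant U (grant ∨ ¬done)]) = {s0, s1, s3}
Sat(EX E[grant U (grant ∨ ¬done)]) = {s : some successor in {s0, s1, s3}} = {s1, s2, s3, s4}

{s1, s2, s3, s4}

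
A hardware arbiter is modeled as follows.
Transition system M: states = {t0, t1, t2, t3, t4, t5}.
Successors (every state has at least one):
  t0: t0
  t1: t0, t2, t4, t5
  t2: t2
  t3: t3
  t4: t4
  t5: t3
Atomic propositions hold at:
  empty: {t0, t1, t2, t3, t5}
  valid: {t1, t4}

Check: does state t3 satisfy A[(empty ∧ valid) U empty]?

Sat(empty ∧ valid) = {t1}
A[(empty ∧ valid) U empty]: least fixpoint, start Z0 = Sat(empty) = {t0, t1, t2, t3, t5}, add states in Sat(empty ∧ valid) with every successor in Z. Already a fixed point.
Sat(A[(empty ∧ valid) U empty]) = {t0, t1, t2, t3, t5}
t3 ∈ Sat(A[(empty ∧ valid) U empty]) = {t0, t1, t2, t3, t5}, so the formula holds at t3.

Yes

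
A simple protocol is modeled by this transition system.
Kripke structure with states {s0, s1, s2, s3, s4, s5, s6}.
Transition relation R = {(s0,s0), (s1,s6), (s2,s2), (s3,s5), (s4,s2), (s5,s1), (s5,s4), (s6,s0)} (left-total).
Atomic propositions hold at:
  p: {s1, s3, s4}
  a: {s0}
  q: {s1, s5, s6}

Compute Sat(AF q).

{s1, s3, s5, s6}

AF q: least fixpoint, start Z0 = {s1, s5, s6}, add states with every successor in Z. Z1 = {s1, s3, s5, s6}; fixed.
Sat(AF q) = {s1, s3, s5, s6}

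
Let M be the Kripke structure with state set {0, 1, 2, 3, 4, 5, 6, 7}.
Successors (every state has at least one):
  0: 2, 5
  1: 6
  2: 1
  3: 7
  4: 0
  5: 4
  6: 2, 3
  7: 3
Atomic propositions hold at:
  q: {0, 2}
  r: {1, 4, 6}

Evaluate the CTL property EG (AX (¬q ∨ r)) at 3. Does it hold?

Sat(¬q) = {1, 3, 4, 5, 6, 7}
Sat(¬q ∨ r) = {1, 3, 4, 5, 6, 7}
Sat(AX (¬q ∨ r)) = {s : every successor in {1, 3, 4, 5, 6, 7}} = {1, 2, 3, 5, 7}
EG (AX (¬q ∨ r)): greatest fixpoint, start Z0 = {1, 2, 3, 5, 7}, keep only states in Sat with some successor in Z. Z1 = {2, 3, 7}; Z2 = {3, 7}; fixed.
Sat(EG (AX (¬q ∨ r))) = {3, 7}
3 ∈ Sat(EG (AX (¬q ∨ r))) = {3, 7}, so the formula holds at 3.

Yes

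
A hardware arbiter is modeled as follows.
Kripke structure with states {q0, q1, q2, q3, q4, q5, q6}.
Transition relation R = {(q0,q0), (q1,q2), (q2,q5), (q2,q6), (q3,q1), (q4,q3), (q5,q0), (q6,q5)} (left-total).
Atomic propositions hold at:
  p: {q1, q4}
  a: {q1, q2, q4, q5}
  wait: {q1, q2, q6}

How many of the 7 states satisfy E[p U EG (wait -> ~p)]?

Sat(~p) = {q0, q2, q3, q5, q6}
Sat(wait -> ~p) = {q0, q2, q3, q4, q5, q6}
EG (wait -> ~p): greatest fixpoint, start Z0 = {q0, q2, q3, q4, q5, q6}, keep only states in Sat with some successor in Z. Z1 = {q0, q2, q4, q5, q6}; Z2 = {q0, q2, q5, q6}; fixed.
Sat(EG (wait -> ~p)) = {q0, q2, q5, q6}
E[p U EG (wait -> ~p)]: least fixpoint, start Z0 = Sat(EG (wait -> ~p)) = {q0, q2, q5, q6}, add states in Sat(p) with some successor in Z. Z1 = {q0, q1, q2, q5, q6}; fixed.
Sat(E[p U EG (wait -> ~p)]) = {q0, q1, q2, q5, q6}
|Sat(E[p U EG (wait -> ~p)])| = |{q0, q1, q2, q5, q6}| = 5.

5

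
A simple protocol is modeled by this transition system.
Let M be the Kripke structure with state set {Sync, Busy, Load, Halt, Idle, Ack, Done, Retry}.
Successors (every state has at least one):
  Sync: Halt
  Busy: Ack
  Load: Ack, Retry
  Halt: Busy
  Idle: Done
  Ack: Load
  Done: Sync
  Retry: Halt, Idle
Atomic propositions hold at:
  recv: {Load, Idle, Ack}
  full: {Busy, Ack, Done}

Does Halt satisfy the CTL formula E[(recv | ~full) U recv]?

Sat(~full) = {Sync, Load, Halt, Idle, Retry}
Sat(recv | ~full) = {Sync, Load, Halt, Idle, Ack, Retry}
E[(recv | ~full) U recv]: least fixpoint, start Z0 = Sat(recv) = {Load, Idle, Ack}, add states in Sat(recv | ~full) with some successor in Z. Z1 = {Load, Idle, Ack, Retry}; fixed.
Sat(E[(recv | ~full) U recv]) = {Load, Idle, Ack, Retry}
Halt ∉ Sat(E[(recv | ~full) U recv]) = {Load, Idle, Ack, Retry}, so the formula does not hold at Halt.

No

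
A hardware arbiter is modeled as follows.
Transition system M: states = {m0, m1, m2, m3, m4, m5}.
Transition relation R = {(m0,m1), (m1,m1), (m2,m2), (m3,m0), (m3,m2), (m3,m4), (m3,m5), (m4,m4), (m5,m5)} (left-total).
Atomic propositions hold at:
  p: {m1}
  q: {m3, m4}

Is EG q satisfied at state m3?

Yes

EG q: greatest fixpoint, start Z0 = {m3, m4}, keep only states in Sat with some successor in Z. Already a fixed point.
Sat(EG q) = {m3, m4}
m3 ∈ Sat(EG q) = {m3, m4}, so the formula holds at m3.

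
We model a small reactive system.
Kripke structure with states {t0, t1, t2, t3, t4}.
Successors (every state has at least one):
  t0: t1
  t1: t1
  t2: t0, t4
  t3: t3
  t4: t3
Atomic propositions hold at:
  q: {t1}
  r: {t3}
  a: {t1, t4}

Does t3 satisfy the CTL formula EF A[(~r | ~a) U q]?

Sat(~r) = {t0, t1, t2, t4}
Sat(~a) = {t0, t2, t3}
Sat(~r | ~a) = {t0, t1, t2, t3, t4}
A[(~r | ~a) U q]: least fixpoint, start Z0 = Sat(q) = {t1}, add states in Sat(~r | ~a) with every successor in Z. Z1 = {t0, t1}; fixed.
Sat(A[(~r | ~a) U q]) = {t0, t1}
EF A[(~r | ~a) U q]: least fixpoint, start Z0 = {t0, t1}, add states with some successor in Z. Z1 = {t0, t1, t2}; fixed.
Sat(EF A[(~r | ~a) U q]) = {t0, t1, t2}
t3 ∉ Sat(EF A[(~r | ~a) U q]) = {t0, t1, t2}, so the formula does not hold at t3.

No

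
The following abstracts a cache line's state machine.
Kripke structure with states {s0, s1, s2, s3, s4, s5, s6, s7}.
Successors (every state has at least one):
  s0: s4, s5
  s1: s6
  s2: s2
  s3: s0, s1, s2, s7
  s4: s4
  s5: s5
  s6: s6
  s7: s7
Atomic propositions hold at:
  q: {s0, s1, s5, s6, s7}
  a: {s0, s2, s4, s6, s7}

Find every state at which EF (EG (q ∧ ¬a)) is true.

Sat(¬a) = {s1, s3, s5}
Sat(q ∧ ¬a) = {s1, s5}
EG (q ∧ ¬a): greatest fixpoint, start Z0 = {s1, s5}, keep only states in Sat with some successor in Z. Z1 = {s5}; fixed.
Sat(EG (q ∧ ¬a)) = {s5}
EF (EG (q ∧ ¬a)): least fixpoint, start Z0 = {s5}, add states with some successor in Z. Z1 = {s0, s5}; Z2 = {s0, s3, s5}; fixed.
Sat(EF (EG (q ∧ ¬a))) = {s0, s3, s5}

{s0, s3, s5}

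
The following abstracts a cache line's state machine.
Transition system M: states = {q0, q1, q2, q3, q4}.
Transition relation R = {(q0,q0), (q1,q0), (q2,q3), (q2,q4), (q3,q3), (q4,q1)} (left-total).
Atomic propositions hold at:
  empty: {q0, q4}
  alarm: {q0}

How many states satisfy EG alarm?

EG alarm: greatest fixpoint, start Z0 = {q0}, keep only states in Sat with some successor in Z. Already a fixed point.
Sat(EG alarm) = {q0}
|Sat(EG alarm)| = |{q0}| = 1.

1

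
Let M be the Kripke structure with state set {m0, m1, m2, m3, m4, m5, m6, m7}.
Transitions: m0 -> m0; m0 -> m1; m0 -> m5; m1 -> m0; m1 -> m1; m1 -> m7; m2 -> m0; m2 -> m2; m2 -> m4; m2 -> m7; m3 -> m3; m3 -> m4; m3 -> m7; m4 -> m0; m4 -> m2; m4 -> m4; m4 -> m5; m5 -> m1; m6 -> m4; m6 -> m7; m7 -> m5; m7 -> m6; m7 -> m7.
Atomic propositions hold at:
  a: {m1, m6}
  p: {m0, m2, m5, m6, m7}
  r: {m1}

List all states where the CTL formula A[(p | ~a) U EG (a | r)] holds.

{m1, m5}

Sat(~a) = {m0, m2, m3, m4, m5, m7}
Sat(p | ~a) = {m0, m2, m3, m4, m5, m6, m7}
Sat(a | r) = {m1, m6}
EG (a | r): greatest fixpoint, start Z0 = {m1, m6}, keep only states in Sat with some successor in Z. Z1 = {m1}; fixed.
Sat(EG (a | r)) = {m1}
A[(p | ~a) U EG (a | r)]: least fixpoint, start Z0 = Sat(EG (a | r)) = {m1}, add states in Sat(p | ~a) with every successor in Z. Z1 = {m1, m5}; fixed.
Sat(A[(p | ~a) U EG (a | r)]) = {m1, m5}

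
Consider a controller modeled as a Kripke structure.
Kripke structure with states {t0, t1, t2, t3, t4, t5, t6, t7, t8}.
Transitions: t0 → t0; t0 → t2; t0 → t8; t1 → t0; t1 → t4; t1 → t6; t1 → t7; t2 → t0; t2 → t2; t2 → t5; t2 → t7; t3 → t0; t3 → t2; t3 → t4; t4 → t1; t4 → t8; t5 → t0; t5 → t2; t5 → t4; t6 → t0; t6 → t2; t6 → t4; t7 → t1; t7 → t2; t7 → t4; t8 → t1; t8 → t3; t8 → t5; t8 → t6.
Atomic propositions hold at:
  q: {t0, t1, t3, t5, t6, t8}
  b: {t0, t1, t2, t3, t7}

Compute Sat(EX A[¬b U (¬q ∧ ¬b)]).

Sat(¬b) = {t4, t5, t6, t8}
Sat(¬q) = {t2, t4, t7}
Sat(¬q ∧ ¬b) = {t4}
A[¬b U (¬q ∧ ¬b)]: least fixpoint, start Z0 = Sat((¬q ∧ ¬b)) = {t4}, add states in Sat(¬b) with every successor in Z. Already a fixed point.
Sat(A[¬b U (¬q ∧ ¬b)]) = {t4}
Sat(EX A[¬b U (¬q ∧ ¬b)]) = {s : some successor in {t4}} = {t1, t3, t5, t6, t7}

{t1, t3, t5, t6, t7}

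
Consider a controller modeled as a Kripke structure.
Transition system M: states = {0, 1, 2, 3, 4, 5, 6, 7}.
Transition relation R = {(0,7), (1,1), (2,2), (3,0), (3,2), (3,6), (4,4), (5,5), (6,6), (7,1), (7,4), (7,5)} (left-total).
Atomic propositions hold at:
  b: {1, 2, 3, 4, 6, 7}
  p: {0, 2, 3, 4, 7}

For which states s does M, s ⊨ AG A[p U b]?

A[p U b]: least fixpoint, start Z0 = Sat(b) = {1, 2, 3, 4, 6, 7}, add states in Sat(p) with every successor in Z. Z1 = {0, 1, 2, 3, 4, 6, 7}; fixed.
Sat(A[p U b]) = {0, 1, 2, 3, 4, 6, 7}
AG A[p U b]: greatest fixpoint, start Z0 = {0, 1, 2, 3, 4, 6, 7}, keep only states in Sat with every successor in Z. Z1 = {0, 1, 2, 3, 4, 6}; Z2 = {1, 2, 3, 4, 6}; Z3 = {1, 2, 4, 6}; fixed.
Sat(AG A[p U b]) = {1, 2, 4, 6}

{1, 2, 4, 6}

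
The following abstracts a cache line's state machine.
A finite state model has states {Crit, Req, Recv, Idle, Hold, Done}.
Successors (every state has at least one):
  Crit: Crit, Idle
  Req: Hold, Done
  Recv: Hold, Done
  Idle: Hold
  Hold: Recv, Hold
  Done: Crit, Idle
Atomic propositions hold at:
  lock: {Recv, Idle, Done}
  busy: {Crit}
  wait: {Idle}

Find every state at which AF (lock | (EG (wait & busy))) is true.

Sat(wait & busy) = ∅
EG (wait & busy): greatest fixpoint, start Z0 = ∅, keep only states in Sat with some successor in Z. Already a fixed point.
Sat(EG (wait & busy)) = ∅
Sat(lock | (EG (wait & busy))) = {Recv, Idle, Done}
AF (lock | (EG (wait & busy))): least fixpoint, start Z0 = {Recv, Idle, Done}, add states with every successor in Z. Already a fixed point.
Sat(AF (lock | (EG (wait & busy)))) = {Recv, Idle, Done}

{Recv, Idle, Done}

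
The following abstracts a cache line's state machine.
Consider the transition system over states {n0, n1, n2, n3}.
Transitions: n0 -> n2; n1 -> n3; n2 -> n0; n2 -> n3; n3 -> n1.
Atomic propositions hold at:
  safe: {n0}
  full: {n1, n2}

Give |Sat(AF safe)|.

1

AF safe: least fixpoint, start Z0 = {n0}, add states with every successor in Z. Already a fixed point.
Sat(AF safe) = {n0}
|Sat(AF safe)| = |{n0}| = 1.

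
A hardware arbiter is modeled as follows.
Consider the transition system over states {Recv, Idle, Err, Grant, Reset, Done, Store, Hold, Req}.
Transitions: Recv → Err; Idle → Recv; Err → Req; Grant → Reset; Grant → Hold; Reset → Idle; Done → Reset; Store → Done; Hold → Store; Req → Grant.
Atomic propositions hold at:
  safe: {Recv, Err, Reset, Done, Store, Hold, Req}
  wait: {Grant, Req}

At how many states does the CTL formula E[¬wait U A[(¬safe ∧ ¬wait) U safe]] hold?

8

Sat(¬wait) = {Recv, Idle, Err, Reset, Done, Store, Hold}
Sat(¬safe) = {Idle, Grant}
Sat(¬safe ∧ ¬wait) = {Idle}
A[(¬safe ∧ ¬wait) U safe]: least fixpoint, start Z0 = Sat(safe) = {Recv, Err, Reset, Done, Store, Hold, Req}, add states in Sat(¬safe ∧ ¬wait) with every successor in Z. Z1 = {Recv, Idle, Err, Reset, Done, Store, Hold, Req}; fixed.
Sat(A[(¬safe ∧ ¬wait) U safe]) = {Recv, Idle, Err, Reset, Done, Store, Hold, Req}
E[¬wait U A[(¬safe ∧ ¬wait) U safe]]: least fixpoint, start Z0 = Sat(A[(¬safe ∧ ¬wait) U safe]) = {Recv, Idle, Err, Reset, Done, Store, Hold, Req}, add states in Sat(¬wait) with some successor in Z. Already a fixed point.
Sat(E[¬wait U A[(¬safe ∧ ¬wait) U safe]]) = {Recv, Idle, Err, Reset, Done, Store, Hold, Req}
|Sat(E[¬wait U A[(¬safe ∧ ¬wait) U safe]])| = |{Recv, Idle, Err, Reset, Done, Store, Hold, Req}| = 8.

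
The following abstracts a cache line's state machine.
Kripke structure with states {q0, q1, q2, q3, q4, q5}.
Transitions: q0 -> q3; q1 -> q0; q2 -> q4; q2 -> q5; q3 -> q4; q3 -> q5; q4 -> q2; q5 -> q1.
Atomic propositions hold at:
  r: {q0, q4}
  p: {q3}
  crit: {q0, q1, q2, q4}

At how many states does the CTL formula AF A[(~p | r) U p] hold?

4

Sat(~p) = {q0, q1, q2, q4, q5}
Sat(~p | r) = {q0, q1, q2, q4, q5}
A[(~p | r) U p]: least fixpoint, start Z0 = Sat(p) = {q3}, add states in Sat(~p | r) with every successor in Z. Z1 = {q0, q3}; Z2 = {q0, q1, q3}; Z3 = {q0, q1, q3, q5}; fixed.
Sat(A[(~p | r) U p]) = {q0, q1, q3, q5}
AF A[(~p | r) U p]: least fixpoint, start Z0 = {q0, q1, q3, q5}, add states with every successor in Z. Already a fixed point.
Sat(AF A[(~p | r) U p]) = {q0, q1, q3, q5}
|Sat(AF A[(~p | r) U p])| = |{q0, q1, q3, q5}| = 4.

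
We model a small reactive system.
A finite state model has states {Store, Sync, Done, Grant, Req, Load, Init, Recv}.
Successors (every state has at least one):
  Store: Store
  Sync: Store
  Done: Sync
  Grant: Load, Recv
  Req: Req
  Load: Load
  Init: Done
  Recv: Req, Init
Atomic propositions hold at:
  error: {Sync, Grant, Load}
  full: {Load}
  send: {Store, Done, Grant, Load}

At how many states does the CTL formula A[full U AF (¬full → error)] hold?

5

Sat(¬full) = {Store, Sync, Done, Grant, Req, Init, Recv}
Sat(¬full → error) = {Sync, Grant, Load}
AF (¬full → error): least fixpoint, start Z0 = {Sync, Grant, Load}, add states with every successor in Z. Z1 = {Sync, Done, Grant, Load}; Z2 = {Sync, Done, Grant, Load, Init}; fixed.
Sat(AF (¬full → error)) = {Sync, Done, Grant, Load, Init}
A[full U AF (¬full → error)]: least fixpoint, start Z0 = Sat(AF (¬full → error)) = {Sync, Done, Grant, Load, Init}, add states in Sat(full) with every successor in Z. Already a fixed point.
Sat(A[full U AF (¬full → error)]) = {Sync, Done, Grant, Load, Init}
|Sat(A[full U AF (¬full → error)])| = |{Sync, Done, Grant, Load, Init}| = 5.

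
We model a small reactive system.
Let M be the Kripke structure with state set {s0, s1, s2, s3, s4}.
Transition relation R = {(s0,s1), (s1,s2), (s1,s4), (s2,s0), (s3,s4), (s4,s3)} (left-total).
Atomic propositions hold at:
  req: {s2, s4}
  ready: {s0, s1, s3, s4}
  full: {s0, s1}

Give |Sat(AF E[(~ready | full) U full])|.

3

Sat(~ready) = {s2}
Sat(~ready | full) = {s0, s1, s2}
E[(~ready | full) U full]: least fixpoint, start Z0 = Sat(full) = {s0, s1}, add states in Sat(~ready | full) with some successor in Z. Z1 = {s0, s1, s2}; fixed.
Sat(E[(~ready | full) U full]) = {s0, s1, s2}
AF E[(~ready | full) U full]: least fixpoint, start Z0 = {s0, s1, s2}, add states with every successor in Z. Already a fixed point.
Sat(AF E[(~ready | full) U full]) = {s0, s1, s2}
|Sat(AF E[(~ready | full) U full])| = |{s0, s1, s2}| = 3.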